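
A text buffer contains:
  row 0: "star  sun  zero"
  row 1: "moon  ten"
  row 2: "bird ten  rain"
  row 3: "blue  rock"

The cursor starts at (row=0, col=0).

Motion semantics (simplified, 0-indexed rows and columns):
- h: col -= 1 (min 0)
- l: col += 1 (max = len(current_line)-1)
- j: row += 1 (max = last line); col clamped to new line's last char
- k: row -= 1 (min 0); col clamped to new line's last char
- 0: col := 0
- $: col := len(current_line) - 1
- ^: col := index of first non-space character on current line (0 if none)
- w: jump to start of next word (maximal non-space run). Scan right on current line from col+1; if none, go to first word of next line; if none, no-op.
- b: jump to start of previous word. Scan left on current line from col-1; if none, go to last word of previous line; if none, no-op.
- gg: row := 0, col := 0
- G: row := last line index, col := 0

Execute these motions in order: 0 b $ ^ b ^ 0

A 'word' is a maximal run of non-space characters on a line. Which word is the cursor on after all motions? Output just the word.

Answer: star

Derivation:
After 1 (0): row=0 col=0 char='s'
After 2 (b): row=0 col=0 char='s'
After 3 ($): row=0 col=14 char='o'
After 4 (^): row=0 col=0 char='s'
After 5 (b): row=0 col=0 char='s'
After 6 (^): row=0 col=0 char='s'
After 7 (0): row=0 col=0 char='s'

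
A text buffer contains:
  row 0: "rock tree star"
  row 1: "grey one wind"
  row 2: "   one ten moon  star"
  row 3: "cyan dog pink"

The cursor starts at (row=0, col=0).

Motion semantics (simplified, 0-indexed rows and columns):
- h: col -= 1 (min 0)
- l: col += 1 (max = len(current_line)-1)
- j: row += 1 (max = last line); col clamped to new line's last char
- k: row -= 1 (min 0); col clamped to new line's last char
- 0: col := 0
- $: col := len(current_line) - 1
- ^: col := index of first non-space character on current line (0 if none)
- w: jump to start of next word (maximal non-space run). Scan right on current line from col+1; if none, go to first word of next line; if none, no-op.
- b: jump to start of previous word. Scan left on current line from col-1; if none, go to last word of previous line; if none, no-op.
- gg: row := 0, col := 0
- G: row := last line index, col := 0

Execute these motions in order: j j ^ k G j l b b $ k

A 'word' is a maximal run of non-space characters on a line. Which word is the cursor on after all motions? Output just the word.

After 1 (j): row=1 col=0 char='g'
After 2 (j): row=2 col=0 char='_'
After 3 (^): row=2 col=3 char='o'
After 4 (k): row=1 col=3 char='y'
After 5 (G): row=3 col=0 char='c'
After 6 (j): row=3 col=0 char='c'
After 7 (l): row=3 col=1 char='y'
After 8 (b): row=3 col=0 char='c'
After 9 (b): row=2 col=17 char='s'
After 10 ($): row=2 col=20 char='r'
After 11 (k): row=1 col=12 char='d'

Answer: wind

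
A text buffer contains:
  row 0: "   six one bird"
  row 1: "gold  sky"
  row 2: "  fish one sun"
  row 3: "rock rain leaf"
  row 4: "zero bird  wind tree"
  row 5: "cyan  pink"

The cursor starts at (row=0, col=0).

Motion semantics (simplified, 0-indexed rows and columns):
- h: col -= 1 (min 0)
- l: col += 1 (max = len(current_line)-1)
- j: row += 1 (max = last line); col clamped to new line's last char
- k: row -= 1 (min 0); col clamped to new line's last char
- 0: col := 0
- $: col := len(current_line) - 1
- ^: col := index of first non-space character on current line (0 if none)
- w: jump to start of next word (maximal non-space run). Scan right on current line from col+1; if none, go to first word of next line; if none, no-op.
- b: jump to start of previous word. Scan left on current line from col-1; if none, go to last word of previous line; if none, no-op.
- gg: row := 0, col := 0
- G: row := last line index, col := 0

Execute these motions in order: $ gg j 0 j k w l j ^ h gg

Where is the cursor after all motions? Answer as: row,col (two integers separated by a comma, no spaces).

After 1 ($): row=0 col=14 char='d'
After 2 (gg): row=0 col=0 char='_'
After 3 (j): row=1 col=0 char='g'
After 4 (0): row=1 col=0 char='g'
After 5 (j): row=2 col=0 char='_'
After 6 (k): row=1 col=0 char='g'
After 7 (w): row=1 col=6 char='s'
After 8 (l): row=1 col=7 char='k'
After 9 (j): row=2 col=7 char='o'
After 10 (^): row=2 col=2 char='f'
After 11 (h): row=2 col=1 char='_'
After 12 (gg): row=0 col=0 char='_'

Answer: 0,0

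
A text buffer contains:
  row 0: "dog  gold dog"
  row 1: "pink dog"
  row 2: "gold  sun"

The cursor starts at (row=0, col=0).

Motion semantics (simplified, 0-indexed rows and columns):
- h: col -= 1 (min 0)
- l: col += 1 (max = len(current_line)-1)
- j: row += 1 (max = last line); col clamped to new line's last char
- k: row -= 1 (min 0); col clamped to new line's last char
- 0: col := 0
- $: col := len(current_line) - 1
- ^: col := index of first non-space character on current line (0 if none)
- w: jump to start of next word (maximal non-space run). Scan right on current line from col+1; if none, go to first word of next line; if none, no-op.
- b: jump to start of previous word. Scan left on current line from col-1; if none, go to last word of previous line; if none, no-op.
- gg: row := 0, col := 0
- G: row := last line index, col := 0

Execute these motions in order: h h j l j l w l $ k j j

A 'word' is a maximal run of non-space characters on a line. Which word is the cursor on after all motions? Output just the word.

After 1 (h): row=0 col=0 char='d'
After 2 (h): row=0 col=0 char='d'
After 3 (j): row=1 col=0 char='p'
After 4 (l): row=1 col=1 char='i'
After 5 (j): row=2 col=1 char='o'
After 6 (l): row=2 col=2 char='l'
After 7 (w): row=2 col=6 char='s'
After 8 (l): row=2 col=7 char='u'
After 9 ($): row=2 col=8 char='n'
After 10 (k): row=1 col=7 char='g'
After 11 (j): row=2 col=7 char='u'
After 12 (j): row=2 col=7 char='u'

Answer: sun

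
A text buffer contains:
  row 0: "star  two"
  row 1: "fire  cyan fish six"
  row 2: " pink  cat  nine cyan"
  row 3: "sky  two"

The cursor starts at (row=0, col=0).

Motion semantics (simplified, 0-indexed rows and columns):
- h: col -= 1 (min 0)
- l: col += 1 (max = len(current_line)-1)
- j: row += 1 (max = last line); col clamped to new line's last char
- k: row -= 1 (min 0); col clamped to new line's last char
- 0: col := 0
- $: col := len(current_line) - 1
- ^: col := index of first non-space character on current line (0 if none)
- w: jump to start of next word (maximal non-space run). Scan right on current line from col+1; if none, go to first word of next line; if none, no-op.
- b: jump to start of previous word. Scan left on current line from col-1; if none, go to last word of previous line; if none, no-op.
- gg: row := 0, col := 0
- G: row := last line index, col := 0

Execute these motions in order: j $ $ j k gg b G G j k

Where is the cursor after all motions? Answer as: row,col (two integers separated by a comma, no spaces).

After 1 (j): row=1 col=0 char='f'
After 2 ($): row=1 col=18 char='x'
After 3 ($): row=1 col=18 char='x'
After 4 (j): row=2 col=18 char='y'
After 5 (k): row=1 col=18 char='x'
After 6 (gg): row=0 col=0 char='s'
After 7 (b): row=0 col=0 char='s'
After 8 (G): row=3 col=0 char='s'
After 9 (G): row=3 col=0 char='s'
After 10 (j): row=3 col=0 char='s'
After 11 (k): row=2 col=0 char='_'

Answer: 2,0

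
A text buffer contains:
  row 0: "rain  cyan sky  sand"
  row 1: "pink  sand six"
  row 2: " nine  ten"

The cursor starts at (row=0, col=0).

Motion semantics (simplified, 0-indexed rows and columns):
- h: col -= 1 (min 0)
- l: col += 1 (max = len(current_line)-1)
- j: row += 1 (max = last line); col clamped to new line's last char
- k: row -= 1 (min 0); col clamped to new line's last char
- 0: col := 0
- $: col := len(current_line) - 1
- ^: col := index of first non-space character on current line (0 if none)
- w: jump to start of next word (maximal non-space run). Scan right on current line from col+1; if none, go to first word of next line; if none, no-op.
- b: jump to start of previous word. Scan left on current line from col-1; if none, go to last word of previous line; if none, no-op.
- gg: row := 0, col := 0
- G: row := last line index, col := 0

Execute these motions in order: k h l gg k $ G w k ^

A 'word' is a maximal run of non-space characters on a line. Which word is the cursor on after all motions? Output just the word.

Answer: pink

Derivation:
After 1 (k): row=0 col=0 char='r'
After 2 (h): row=0 col=0 char='r'
After 3 (l): row=0 col=1 char='a'
After 4 (gg): row=0 col=0 char='r'
After 5 (k): row=0 col=0 char='r'
After 6 ($): row=0 col=19 char='d'
After 7 (G): row=2 col=0 char='_'
After 8 (w): row=2 col=1 char='n'
After 9 (k): row=1 col=1 char='i'
After 10 (^): row=1 col=0 char='p'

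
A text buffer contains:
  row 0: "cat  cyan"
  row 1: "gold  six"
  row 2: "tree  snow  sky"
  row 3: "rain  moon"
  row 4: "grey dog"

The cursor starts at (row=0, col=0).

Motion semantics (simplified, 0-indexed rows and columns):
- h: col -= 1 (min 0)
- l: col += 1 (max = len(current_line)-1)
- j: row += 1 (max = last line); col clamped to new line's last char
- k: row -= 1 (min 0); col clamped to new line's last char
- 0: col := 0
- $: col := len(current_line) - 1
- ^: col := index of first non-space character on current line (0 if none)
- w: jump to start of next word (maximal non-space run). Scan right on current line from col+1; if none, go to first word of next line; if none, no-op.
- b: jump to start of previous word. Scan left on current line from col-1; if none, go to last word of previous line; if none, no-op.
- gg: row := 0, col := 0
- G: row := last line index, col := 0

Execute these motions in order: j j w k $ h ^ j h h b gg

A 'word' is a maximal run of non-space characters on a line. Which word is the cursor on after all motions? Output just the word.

Answer: cat

Derivation:
After 1 (j): row=1 col=0 char='g'
After 2 (j): row=2 col=0 char='t'
After 3 (w): row=2 col=6 char='s'
After 4 (k): row=1 col=6 char='s'
After 5 ($): row=1 col=8 char='x'
After 6 (h): row=1 col=7 char='i'
After 7 (^): row=1 col=0 char='g'
After 8 (j): row=2 col=0 char='t'
After 9 (h): row=2 col=0 char='t'
After 10 (h): row=2 col=0 char='t'
After 11 (b): row=1 col=6 char='s'
After 12 (gg): row=0 col=0 char='c'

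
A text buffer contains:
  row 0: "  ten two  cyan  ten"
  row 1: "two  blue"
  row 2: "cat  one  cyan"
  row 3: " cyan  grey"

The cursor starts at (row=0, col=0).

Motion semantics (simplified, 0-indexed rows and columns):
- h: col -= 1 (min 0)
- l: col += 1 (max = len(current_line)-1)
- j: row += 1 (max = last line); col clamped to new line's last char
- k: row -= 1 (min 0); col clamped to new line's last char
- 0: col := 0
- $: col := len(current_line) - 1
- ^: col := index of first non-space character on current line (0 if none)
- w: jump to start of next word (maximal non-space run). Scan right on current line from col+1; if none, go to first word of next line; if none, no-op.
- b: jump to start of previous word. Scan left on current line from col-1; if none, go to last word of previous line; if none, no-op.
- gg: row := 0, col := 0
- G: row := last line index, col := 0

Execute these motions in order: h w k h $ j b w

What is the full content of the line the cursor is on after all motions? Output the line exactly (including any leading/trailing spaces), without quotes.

Answer: cat  one  cyan

Derivation:
After 1 (h): row=0 col=0 char='_'
After 2 (w): row=0 col=2 char='t'
After 3 (k): row=0 col=2 char='t'
After 4 (h): row=0 col=1 char='_'
After 5 ($): row=0 col=19 char='n'
After 6 (j): row=1 col=8 char='e'
After 7 (b): row=1 col=5 char='b'
After 8 (w): row=2 col=0 char='c'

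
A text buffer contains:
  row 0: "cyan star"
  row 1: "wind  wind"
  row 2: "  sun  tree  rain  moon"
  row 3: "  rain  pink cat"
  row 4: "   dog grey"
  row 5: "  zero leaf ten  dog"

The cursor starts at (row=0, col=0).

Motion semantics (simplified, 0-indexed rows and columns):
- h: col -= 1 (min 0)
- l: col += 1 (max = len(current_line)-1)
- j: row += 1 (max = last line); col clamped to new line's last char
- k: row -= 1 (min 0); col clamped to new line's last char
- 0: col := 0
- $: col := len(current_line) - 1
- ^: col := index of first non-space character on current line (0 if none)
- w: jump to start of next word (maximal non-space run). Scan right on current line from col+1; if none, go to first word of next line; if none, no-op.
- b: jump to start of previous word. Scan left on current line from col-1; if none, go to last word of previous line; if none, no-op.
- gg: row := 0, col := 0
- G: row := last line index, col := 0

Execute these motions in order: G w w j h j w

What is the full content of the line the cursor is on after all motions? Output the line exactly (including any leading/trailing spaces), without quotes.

After 1 (G): row=5 col=0 char='_'
After 2 (w): row=5 col=2 char='z'
After 3 (w): row=5 col=7 char='l'
After 4 (j): row=5 col=7 char='l'
After 5 (h): row=5 col=6 char='_'
After 6 (j): row=5 col=6 char='_'
After 7 (w): row=5 col=7 char='l'

Answer:   zero leaf ten  dog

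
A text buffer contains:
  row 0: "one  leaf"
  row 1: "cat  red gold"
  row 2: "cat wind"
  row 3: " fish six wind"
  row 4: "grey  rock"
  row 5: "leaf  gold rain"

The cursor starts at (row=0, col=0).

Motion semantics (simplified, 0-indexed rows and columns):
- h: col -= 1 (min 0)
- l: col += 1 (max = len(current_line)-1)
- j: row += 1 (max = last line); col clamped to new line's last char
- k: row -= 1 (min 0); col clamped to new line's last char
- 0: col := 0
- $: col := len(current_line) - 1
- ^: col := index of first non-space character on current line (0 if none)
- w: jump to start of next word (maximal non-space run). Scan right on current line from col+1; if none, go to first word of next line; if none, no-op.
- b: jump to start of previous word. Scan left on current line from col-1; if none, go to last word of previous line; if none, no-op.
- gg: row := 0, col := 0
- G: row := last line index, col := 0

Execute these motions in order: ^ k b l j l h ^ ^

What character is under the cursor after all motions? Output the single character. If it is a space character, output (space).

After 1 (^): row=0 col=0 char='o'
After 2 (k): row=0 col=0 char='o'
After 3 (b): row=0 col=0 char='o'
After 4 (l): row=0 col=1 char='n'
After 5 (j): row=1 col=1 char='a'
After 6 (l): row=1 col=2 char='t'
After 7 (h): row=1 col=1 char='a'
After 8 (^): row=1 col=0 char='c'
After 9 (^): row=1 col=0 char='c'

Answer: c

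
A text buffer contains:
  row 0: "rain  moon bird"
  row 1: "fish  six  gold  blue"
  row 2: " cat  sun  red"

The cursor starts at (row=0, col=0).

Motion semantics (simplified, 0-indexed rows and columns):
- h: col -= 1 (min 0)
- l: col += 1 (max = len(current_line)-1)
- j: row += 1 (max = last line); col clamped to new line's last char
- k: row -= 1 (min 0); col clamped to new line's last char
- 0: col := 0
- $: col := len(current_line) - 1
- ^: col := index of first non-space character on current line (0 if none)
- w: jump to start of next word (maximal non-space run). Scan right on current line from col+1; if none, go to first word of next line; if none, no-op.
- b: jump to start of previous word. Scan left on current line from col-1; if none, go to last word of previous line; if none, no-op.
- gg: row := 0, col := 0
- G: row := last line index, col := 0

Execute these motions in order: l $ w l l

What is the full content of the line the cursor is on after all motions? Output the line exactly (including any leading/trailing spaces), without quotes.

After 1 (l): row=0 col=1 char='a'
After 2 ($): row=0 col=14 char='d'
After 3 (w): row=1 col=0 char='f'
After 4 (l): row=1 col=1 char='i'
After 5 (l): row=1 col=2 char='s'

Answer: fish  six  gold  blue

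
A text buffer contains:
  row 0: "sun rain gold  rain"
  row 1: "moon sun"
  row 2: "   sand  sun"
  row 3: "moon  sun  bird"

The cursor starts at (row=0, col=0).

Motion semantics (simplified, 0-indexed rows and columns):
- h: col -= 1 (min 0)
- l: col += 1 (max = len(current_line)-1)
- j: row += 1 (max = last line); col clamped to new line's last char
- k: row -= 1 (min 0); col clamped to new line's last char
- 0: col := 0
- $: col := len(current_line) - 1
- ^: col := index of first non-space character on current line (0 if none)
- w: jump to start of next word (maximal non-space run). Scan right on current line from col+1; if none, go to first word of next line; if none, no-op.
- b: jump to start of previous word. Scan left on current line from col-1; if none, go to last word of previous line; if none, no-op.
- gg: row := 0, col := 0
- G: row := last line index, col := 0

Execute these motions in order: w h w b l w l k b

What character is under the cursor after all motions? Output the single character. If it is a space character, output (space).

Answer: r

Derivation:
After 1 (w): row=0 col=4 char='r'
After 2 (h): row=0 col=3 char='_'
After 3 (w): row=0 col=4 char='r'
After 4 (b): row=0 col=0 char='s'
After 5 (l): row=0 col=1 char='u'
After 6 (w): row=0 col=4 char='r'
After 7 (l): row=0 col=5 char='a'
After 8 (k): row=0 col=5 char='a'
After 9 (b): row=0 col=4 char='r'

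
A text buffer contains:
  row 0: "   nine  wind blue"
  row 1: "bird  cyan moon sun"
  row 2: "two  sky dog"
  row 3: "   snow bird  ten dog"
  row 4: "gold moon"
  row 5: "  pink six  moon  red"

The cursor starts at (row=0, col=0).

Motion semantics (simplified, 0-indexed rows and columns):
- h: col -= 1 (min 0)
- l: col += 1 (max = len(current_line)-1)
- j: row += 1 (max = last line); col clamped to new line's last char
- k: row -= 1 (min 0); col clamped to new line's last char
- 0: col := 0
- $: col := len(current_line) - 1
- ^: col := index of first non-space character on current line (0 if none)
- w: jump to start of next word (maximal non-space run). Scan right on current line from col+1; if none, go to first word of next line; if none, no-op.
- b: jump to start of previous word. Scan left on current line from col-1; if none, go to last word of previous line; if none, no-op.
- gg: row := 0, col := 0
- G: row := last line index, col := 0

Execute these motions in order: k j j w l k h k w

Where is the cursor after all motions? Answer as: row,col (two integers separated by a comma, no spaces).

After 1 (k): row=0 col=0 char='_'
After 2 (j): row=1 col=0 char='b'
After 3 (j): row=2 col=0 char='t'
After 4 (w): row=2 col=5 char='s'
After 5 (l): row=2 col=6 char='k'
After 6 (k): row=1 col=6 char='c'
After 7 (h): row=1 col=5 char='_'
After 8 (k): row=0 col=5 char='n'
After 9 (w): row=0 col=9 char='w'

Answer: 0,9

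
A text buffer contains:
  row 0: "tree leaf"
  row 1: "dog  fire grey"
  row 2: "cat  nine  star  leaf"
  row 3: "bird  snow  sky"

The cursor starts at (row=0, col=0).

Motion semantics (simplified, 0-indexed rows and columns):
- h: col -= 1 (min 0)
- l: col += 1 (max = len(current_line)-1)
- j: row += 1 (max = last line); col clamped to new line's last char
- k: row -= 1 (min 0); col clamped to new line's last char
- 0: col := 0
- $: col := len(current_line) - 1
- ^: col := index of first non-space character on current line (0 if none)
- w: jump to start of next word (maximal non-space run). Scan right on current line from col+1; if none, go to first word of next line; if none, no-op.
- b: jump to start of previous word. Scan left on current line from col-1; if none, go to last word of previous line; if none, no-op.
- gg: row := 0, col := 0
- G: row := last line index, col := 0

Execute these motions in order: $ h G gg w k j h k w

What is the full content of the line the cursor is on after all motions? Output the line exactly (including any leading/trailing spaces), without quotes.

Answer: tree leaf

Derivation:
After 1 ($): row=0 col=8 char='f'
After 2 (h): row=0 col=7 char='a'
After 3 (G): row=3 col=0 char='b'
After 4 (gg): row=0 col=0 char='t'
After 5 (w): row=0 col=5 char='l'
After 6 (k): row=0 col=5 char='l'
After 7 (j): row=1 col=5 char='f'
After 8 (h): row=1 col=4 char='_'
After 9 (k): row=0 col=4 char='_'
After 10 (w): row=0 col=5 char='l'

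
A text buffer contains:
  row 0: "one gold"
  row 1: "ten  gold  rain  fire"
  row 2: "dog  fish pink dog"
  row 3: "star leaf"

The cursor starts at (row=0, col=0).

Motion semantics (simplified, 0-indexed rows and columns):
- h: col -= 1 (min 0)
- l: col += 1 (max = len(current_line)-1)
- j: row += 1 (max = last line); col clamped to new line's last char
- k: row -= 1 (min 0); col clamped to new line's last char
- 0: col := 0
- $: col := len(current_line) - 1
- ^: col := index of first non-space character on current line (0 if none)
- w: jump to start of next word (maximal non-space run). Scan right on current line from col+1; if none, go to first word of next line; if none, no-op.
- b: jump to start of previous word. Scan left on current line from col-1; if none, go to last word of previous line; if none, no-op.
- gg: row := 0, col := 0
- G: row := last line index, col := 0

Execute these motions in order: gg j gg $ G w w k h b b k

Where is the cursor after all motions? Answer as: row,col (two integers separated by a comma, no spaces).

After 1 (gg): row=0 col=0 char='o'
After 2 (j): row=1 col=0 char='t'
After 3 (gg): row=0 col=0 char='o'
After 4 ($): row=0 col=7 char='d'
After 5 (G): row=3 col=0 char='s'
After 6 (w): row=3 col=5 char='l'
After 7 (w): row=3 col=5 char='l'
After 8 (k): row=2 col=5 char='f'
After 9 (h): row=2 col=4 char='_'
After 10 (b): row=2 col=0 char='d'
After 11 (b): row=1 col=17 char='f'
After 12 (k): row=0 col=7 char='d'

Answer: 0,7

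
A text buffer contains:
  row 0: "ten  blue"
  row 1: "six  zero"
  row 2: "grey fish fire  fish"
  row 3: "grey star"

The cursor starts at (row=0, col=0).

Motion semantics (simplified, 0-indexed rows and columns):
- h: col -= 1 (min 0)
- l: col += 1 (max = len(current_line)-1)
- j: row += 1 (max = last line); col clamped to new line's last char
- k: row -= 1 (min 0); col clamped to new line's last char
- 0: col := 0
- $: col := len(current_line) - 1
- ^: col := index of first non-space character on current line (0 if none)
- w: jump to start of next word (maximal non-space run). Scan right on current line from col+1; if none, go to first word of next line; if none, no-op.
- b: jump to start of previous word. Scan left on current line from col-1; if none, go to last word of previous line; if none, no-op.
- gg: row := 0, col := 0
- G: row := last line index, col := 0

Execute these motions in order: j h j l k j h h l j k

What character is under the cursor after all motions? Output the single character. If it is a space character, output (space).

Answer: r

Derivation:
After 1 (j): row=1 col=0 char='s'
After 2 (h): row=1 col=0 char='s'
After 3 (j): row=2 col=0 char='g'
After 4 (l): row=2 col=1 char='r'
After 5 (k): row=1 col=1 char='i'
After 6 (j): row=2 col=1 char='r'
After 7 (h): row=2 col=0 char='g'
After 8 (h): row=2 col=0 char='g'
After 9 (l): row=2 col=1 char='r'
After 10 (j): row=3 col=1 char='r'
After 11 (k): row=2 col=1 char='r'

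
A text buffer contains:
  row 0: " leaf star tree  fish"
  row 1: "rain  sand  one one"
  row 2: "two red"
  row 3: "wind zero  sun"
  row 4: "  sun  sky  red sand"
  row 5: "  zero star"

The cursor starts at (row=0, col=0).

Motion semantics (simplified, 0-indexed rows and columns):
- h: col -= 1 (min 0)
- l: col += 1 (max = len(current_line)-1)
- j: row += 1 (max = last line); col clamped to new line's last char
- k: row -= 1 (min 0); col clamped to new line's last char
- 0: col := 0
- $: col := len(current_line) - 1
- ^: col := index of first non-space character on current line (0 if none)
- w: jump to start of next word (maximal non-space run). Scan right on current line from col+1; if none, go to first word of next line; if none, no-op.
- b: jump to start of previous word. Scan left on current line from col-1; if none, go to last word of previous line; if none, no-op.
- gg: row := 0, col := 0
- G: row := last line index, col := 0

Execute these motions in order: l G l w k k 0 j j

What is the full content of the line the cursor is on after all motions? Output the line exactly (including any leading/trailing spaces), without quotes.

Answer:   zero star

Derivation:
After 1 (l): row=0 col=1 char='l'
After 2 (G): row=5 col=0 char='_'
After 3 (l): row=5 col=1 char='_'
After 4 (w): row=5 col=2 char='z'
After 5 (k): row=4 col=2 char='s'
After 6 (k): row=3 col=2 char='n'
After 7 (0): row=3 col=0 char='w'
After 8 (j): row=4 col=0 char='_'
After 9 (j): row=5 col=0 char='_'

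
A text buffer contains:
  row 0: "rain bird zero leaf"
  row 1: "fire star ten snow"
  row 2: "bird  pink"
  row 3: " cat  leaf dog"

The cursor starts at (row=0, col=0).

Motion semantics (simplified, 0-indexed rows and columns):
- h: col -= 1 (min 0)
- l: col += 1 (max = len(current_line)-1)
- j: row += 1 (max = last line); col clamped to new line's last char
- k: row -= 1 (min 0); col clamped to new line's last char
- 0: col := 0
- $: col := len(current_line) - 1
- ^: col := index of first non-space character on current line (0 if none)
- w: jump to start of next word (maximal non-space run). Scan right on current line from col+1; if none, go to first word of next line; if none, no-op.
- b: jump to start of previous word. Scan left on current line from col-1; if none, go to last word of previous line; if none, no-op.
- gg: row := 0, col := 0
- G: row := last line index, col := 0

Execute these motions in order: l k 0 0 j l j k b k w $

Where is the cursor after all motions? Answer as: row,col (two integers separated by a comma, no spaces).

Answer: 0,18

Derivation:
After 1 (l): row=0 col=1 char='a'
After 2 (k): row=0 col=1 char='a'
After 3 (0): row=0 col=0 char='r'
After 4 (0): row=0 col=0 char='r'
After 5 (j): row=1 col=0 char='f'
After 6 (l): row=1 col=1 char='i'
After 7 (j): row=2 col=1 char='i'
After 8 (k): row=1 col=1 char='i'
After 9 (b): row=1 col=0 char='f'
After 10 (k): row=0 col=0 char='r'
After 11 (w): row=0 col=5 char='b'
After 12 ($): row=0 col=18 char='f'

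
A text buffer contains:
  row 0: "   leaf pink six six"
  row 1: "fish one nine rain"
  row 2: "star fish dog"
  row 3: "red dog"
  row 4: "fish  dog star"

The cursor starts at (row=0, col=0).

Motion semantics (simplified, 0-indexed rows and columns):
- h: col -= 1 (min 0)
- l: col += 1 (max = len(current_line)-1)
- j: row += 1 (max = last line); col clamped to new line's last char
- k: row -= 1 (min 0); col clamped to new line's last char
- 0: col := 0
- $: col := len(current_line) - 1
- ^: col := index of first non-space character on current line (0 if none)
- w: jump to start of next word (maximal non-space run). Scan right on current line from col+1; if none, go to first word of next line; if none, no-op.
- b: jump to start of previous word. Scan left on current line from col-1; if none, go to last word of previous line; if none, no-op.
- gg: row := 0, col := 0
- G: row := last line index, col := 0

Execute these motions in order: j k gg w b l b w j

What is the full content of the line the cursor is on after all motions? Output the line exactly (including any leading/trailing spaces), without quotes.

After 1 (j): row=1 col=0 char='f'
After 2 (k): row=0 col=0 char='_'
After 3 (gg): row=0 col=0 char='_'
After 4 (w): row=0 col=3 char='l'
After 5 (b): row=0 col=3 char='l'
After 6 (l): row=0 col=4 char='e'
After 7 (b): row=0 col=3 char='l'
After 8 (w): row=0 col=8 char='p'
After 9 (j): row=1 col=8 char='_'

Answer: fish one nine rain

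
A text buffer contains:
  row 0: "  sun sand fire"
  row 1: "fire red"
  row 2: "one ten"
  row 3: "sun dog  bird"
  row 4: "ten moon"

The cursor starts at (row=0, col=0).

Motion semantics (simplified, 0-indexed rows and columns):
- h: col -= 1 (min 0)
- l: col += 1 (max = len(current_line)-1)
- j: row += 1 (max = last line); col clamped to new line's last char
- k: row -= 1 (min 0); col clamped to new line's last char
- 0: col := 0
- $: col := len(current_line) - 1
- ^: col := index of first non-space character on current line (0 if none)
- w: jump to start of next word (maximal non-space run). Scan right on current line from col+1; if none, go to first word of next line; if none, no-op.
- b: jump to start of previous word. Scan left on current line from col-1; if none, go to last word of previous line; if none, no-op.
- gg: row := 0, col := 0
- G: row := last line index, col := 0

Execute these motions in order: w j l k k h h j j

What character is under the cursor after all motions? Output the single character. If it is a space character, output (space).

After 1 (w): row=0 col=2 char='s'
After 2 (j): row=1 col=2 char='r'
After 3 (l): row=1 col=3 char='e'
After 4 (k): row=0 col=3 char='u'
After 5 (k): row=0 col=3 char='u'
After 6 (h): row=0 col=2 char='s'
After 7 (h): row=0 col=1 char='_'
After 8 (j): row=1 col=1 char='i'
After 9 (j): row=2 col=1 char='n'

Answer: n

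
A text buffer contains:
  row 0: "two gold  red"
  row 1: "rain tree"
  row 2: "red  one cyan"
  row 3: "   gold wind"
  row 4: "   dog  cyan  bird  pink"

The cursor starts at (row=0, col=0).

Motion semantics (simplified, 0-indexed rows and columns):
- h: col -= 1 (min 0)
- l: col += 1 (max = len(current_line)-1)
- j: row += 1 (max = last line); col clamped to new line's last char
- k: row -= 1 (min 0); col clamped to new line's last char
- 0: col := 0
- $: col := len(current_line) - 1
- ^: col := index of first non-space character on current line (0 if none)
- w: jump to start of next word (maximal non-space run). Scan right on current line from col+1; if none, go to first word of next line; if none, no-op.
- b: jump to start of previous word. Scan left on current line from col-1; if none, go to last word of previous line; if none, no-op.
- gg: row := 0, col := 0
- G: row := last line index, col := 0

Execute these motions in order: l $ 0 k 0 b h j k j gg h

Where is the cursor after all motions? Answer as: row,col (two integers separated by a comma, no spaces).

After 1 (l): row=0 col=1 char='w'
After 2 ($): row=0 col=12 char='d'
After 3 (0): row=0 col=0 char='t'
After 4 (k): row=0 col=0 char='t'
After 5 (0): row=0 col=0 char='t'
After 6 (b): row=0 col=0 char='t'
After 7 (h): row=0 col=0 char='t'
After 8 (j): row=1 col=0 char='r'
After 9 (k): row=0 col=0 char='t'
After 10 (j): row=1 col=0 char='r'
After 11 (gg): row=0 col=0 char='t'
After 12 (h): row=0 col=0 char='t'

Answer: 0,0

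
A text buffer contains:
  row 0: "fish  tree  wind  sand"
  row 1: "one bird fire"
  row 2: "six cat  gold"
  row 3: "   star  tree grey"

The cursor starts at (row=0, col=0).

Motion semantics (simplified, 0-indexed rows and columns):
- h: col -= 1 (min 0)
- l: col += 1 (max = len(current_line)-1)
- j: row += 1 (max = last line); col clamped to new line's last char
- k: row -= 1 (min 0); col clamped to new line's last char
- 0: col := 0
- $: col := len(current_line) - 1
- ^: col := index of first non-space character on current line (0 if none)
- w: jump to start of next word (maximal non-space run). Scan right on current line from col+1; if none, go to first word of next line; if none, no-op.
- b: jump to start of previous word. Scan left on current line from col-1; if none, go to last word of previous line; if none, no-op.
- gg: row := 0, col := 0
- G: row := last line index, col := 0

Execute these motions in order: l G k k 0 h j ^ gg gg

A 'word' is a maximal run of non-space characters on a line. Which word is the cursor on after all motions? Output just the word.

Answer: fish

Derivation:
After 1 (l): row=0 col=1 char='i'
After 2 (G): row=3 col=0 char='_'
After 3 (k): row=2 col=0 char='s'
After 4 (k): row=1 col=0 char='o'
After 5 (0): row=1 col=0 char='o'
After 6 (h): row=1 col=0 char='o'
After 7 (j): row=2 col=0 char='s'
After 8 (^): row=2 col=0 char='s'
After 9 (gg): row=0 col=0 char='f'
After 10 (gg): row=0 col=0 char='f'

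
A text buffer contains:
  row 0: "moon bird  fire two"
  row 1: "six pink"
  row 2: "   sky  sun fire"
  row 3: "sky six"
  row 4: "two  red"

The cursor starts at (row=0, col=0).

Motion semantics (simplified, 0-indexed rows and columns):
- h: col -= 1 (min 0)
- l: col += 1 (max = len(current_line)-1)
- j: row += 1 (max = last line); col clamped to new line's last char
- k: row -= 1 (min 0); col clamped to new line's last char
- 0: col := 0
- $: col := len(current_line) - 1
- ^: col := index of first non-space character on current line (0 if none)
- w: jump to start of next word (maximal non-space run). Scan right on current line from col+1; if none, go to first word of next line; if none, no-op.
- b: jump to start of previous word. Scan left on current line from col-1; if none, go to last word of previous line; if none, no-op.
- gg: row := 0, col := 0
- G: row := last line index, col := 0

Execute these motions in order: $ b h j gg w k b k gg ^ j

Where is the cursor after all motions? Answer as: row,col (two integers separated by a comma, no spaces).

Answer: 1,0

Derivation:
After 1 ($): row=0 col=18 char='o'
After 2 (b): row=0 col=16 char='t'
After 3 (h): row=0 col=15 char='_'
After 4 (j): row=1 col=7 char='k'
After 5 (gg): row=0 col=0 char='m'
After 6 (w): row=0 col=5 char='b'
After 7 (k): row=0 col=5 char='b'
After 8 (b): row=0 col=0 char='m'
After 9 (k): row=0 col=0 char='m'
After 10 (gg): row=0 col=0 char='m'
After 11 (^): row=0 col=0 char='m'
After 12 (j): row=1 col=0 char='s'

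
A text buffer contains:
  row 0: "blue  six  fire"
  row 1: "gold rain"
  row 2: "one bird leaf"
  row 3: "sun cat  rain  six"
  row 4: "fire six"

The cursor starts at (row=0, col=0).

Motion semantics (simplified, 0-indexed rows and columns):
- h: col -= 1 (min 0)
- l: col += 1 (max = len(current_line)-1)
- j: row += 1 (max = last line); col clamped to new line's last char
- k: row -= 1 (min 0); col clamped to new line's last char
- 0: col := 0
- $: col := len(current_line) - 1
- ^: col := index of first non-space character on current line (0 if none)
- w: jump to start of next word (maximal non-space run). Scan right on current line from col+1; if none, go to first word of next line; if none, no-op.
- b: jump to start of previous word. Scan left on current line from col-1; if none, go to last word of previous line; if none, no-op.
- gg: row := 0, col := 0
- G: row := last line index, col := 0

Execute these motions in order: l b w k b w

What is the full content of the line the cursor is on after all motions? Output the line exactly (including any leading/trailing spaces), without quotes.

Answer: blue  six  fire

Derivation:
After 1 (l): row=0 col=1 char='l'
After 2 (b): row=0 col=0 char='b'
After 3 (w): row=0 col=6 char='s'
After 4 (k): row=0 col=6 char='s'
After 5 (b): row=0 col=0 char='b'
After 6 (w): row=0 col=6 char='s'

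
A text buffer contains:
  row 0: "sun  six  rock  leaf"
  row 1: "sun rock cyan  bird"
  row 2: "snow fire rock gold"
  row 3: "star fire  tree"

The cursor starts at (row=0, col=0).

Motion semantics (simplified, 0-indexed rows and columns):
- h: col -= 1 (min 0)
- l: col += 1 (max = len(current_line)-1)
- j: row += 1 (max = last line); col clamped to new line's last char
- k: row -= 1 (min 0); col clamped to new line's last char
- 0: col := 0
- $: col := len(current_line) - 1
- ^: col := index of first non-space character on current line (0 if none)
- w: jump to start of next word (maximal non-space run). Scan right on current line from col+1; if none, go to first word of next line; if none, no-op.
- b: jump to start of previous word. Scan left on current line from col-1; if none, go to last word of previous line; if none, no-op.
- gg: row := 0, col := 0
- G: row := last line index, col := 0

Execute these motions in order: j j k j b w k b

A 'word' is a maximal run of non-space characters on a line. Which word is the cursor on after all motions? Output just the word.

Answer: leaf

Derivation:
After 1 (j): row=1 col=0 char='s'
After 2 (j): row=2 col=0 char='s'
After 3 (k): row=1 col=0 char='s'
After 4 (j): row=2 col=0 char='s'
After 5 (b): row=1 col=15 char='b'
After 6 (w): row=2 col=0 char='s'
After 7 (k): row=1 col=0 char='s'
After 8 (b): row=0 col=16 char='l'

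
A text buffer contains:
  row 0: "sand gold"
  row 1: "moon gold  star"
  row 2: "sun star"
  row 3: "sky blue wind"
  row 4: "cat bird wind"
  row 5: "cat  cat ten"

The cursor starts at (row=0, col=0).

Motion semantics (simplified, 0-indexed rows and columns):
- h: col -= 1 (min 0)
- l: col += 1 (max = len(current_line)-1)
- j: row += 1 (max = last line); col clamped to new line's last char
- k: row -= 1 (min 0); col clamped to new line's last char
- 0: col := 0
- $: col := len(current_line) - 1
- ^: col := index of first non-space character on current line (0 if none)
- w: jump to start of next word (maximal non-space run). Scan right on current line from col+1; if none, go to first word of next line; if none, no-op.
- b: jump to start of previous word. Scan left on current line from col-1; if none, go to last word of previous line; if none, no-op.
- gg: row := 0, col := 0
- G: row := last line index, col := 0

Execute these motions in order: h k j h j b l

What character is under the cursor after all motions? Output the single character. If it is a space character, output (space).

After 1 (h): row=0 col=0 char='s'
After 2 (k): row=0 col=0 char='s'
After 3 (j): row=1 col=0 char='m'
After 4 (h): row=1 col=0 char='m'
After 5 (j): row=2 col=0 char='s'
After 6 (b): row=1 col=11 char='s'
After 7 (l): row=1 col=12 char='t'

Answer: t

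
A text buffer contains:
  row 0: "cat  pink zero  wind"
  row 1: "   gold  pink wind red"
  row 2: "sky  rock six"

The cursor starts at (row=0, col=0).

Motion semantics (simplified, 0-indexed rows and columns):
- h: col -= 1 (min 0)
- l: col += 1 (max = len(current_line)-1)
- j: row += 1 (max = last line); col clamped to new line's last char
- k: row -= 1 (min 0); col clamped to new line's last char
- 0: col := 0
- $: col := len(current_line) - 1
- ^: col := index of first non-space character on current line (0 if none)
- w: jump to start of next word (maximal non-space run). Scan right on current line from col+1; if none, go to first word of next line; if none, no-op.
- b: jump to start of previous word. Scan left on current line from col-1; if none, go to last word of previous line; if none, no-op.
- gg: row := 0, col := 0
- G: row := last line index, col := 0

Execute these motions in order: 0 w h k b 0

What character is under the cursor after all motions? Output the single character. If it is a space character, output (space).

After 1 (0): row=0 col=0 char='c'
After 2 (w): row=0 col=5 char='p'
After 3 (h): row=0 col=4 char='_'
After 4 (k): row=0 col=4 char='_'
After 5 (b): row=0 col=0 char='c'
After 6 (0): row=0 col=0 char='c'

Answer: c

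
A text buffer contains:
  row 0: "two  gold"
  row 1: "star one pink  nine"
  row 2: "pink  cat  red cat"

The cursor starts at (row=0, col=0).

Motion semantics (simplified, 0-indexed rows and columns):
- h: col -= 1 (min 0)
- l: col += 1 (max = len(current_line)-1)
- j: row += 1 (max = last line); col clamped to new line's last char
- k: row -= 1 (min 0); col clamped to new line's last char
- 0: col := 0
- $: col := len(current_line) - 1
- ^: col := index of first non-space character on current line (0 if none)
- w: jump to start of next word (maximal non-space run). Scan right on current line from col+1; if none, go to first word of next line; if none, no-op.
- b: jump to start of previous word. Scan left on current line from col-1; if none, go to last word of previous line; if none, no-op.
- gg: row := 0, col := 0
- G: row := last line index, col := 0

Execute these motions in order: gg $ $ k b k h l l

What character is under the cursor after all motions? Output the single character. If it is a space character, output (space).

Answer: o

Derivation:
After 1 (gg): row=0 col=0 char='t'
After 2 ($): row=0 col=8 char='d'
After 3 ($): row=0 col=8 char='d'
After 4 (k): row=0 col=8 char='d'
After 5 (b): row=0 col=5 char='g'
After 6 (k): row=0 col=5 char='g'
After 7 (h): row=0 col=4 char='_'
After 8 (l): row=0 col=5 char='g'
After 9 (l): row=0 col=6 char='o'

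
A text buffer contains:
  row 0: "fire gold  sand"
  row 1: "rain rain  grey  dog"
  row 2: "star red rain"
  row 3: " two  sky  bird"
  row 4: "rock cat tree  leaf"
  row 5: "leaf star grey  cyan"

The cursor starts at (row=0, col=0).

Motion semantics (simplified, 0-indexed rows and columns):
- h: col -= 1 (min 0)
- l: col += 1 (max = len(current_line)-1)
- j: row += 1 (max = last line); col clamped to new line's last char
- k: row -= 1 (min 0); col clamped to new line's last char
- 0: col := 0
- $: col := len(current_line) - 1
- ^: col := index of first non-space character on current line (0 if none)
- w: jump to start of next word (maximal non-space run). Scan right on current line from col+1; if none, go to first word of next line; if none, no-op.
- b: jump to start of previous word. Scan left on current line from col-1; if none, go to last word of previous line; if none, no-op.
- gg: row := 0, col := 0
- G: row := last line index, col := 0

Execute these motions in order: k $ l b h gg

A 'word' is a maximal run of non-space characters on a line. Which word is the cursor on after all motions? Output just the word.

After 1 (k): row=0 col=0 char='f'
After 2 ($): row=0 col=14 char='d'
After 3 (l): row=0 col=14 char='d'
After 4 (b): row=0 col=11 char='s'
After 5 (h): row=0 col=10 char='_'
After 6 (gg): row=0 col=0 char='f'

Answer: fire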